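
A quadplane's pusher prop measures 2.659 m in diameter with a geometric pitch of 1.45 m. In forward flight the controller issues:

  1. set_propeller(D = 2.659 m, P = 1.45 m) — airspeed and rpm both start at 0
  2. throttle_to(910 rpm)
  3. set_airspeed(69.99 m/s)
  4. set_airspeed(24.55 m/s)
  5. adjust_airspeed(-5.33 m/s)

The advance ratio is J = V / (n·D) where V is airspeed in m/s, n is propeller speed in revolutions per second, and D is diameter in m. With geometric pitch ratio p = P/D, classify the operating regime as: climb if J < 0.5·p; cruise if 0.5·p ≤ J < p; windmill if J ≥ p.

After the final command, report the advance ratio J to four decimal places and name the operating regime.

J = 0.4766, regime = cruise

set_propeller: D = 2.659 m, P = 1.45 m (p = P/D = 0.545318); state ← (V=0, rpm=0)
throttle_to(910): rpm ← 910
set_airspeed(69.99): V ← 69.99 m/s
set_airspeed(24.55): V ← 24.55 m/s
adjust_airspeed(-5.33): V ← 24.55 -5.33 = 19.22 m/s
final state: V = 19.22 m/s, rpm = 910 → n = rpm/60 = 15.166667 rev/s
J = V / (n·D) = 19.22 / (15.166667 × 2.659) = 0.476590
regime bands: climb J<0.2727 | cruise [0.2727, 0.5453) | windmill J≥0.5453
J = 0.4766 → cruise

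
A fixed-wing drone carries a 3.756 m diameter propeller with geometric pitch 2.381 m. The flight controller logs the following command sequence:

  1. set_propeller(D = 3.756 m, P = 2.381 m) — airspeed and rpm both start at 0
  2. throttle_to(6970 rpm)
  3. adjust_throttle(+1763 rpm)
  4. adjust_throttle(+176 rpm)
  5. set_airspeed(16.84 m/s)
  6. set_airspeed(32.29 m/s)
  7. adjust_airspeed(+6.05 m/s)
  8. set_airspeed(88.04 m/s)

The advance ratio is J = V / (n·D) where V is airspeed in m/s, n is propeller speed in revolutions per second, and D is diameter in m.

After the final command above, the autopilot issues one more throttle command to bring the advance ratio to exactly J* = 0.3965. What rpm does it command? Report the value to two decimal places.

set_propeller: D = 3.756 m, P = 2.381 m (p = P/D = 0.633919); state ← (V=0, rpm=0)
throttle_to(6970): rpm ← 6970
adjust_throttle(+1763): rpm ← 6970 +1763 = 8733
adjust_throttle(+176): rpm ← 8733 +176 = 8909
set_airspeed(16.84): V ← 16.84 m/s
set_airspeed(32.29): V ← 32.29 m/s
adjust_airspeed(+6.05): V ← 32.29 +6.05 = 38.34 m/s
set_airspeed(88.04): V ← 88.04 m/s
final state: V = 88.04 m/s, rpm = 8909 → n = rpm/60 = 148.483333 rev/s
target J* = 0.3965; solve J* = V/(n·D) for n: n = V/(J*·D) = 88.04/(0.3965 × 3.756) = 59.116846 rev/s
rpm = 60·n = 3547.010785

rpm = 3547.01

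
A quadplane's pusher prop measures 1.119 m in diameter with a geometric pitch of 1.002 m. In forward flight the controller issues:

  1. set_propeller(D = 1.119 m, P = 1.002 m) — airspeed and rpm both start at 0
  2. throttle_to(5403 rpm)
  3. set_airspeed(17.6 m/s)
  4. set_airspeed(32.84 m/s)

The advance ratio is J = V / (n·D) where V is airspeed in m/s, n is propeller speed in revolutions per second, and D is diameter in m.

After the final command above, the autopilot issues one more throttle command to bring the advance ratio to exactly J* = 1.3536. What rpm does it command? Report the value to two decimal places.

set_propeller: D = 1.119 m, P = 1.002 m (p = P/D = 0.895442); state ← (V=0, rpm=0)
throttle_to(5403): rpm ← 5403
set_airspeed(17.6): V ← 17.6 m/s
set_airspeed(32.84): V ← 32.84 m/s
final state: V = 32.84 m/s, rpm = 5403 → n = rpm/60 = 90.050000 rev/s
target J* = 1.3536; solve J* = V/(n·D) for n: n = V/(J*·D) = 32.84/(1.3536 × 1.119) = 21.681170 rev/s
rpm = 60·n = 1300.870205

rpm = 1300.87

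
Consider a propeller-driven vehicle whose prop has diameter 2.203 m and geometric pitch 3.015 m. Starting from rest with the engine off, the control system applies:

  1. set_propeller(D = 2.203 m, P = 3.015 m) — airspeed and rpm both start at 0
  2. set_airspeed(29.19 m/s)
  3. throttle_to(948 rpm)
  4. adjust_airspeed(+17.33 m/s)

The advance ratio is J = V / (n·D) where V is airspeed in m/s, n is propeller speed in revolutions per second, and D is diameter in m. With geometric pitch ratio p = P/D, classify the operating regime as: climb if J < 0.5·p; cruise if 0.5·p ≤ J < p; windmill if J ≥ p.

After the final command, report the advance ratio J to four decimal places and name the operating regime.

set_propeller: D = 2.203 m, P = 3.015 m (p = P/D = 1.368588); state ← (V=0, rpm=0)
set_airspeed(29.19): V ← 29.19 m/s
throttle_to(948): rpm ← 948
adjust_airspeed(+17.33): V ← 29.19 +17.33 = 46.52 m/s
final state: V = 46.52 m/s, rpm = 948 → n = rpm/60 = 15.800000 rev/s
J = V / (n·D) = 46.52 / (15.800000 × 2.203) = 1.336497
regime bands: climb J<0.6843 | cruise [0.6843, 1.3686) | windmill J≥1.3686
J = 1.3365 → cruise

J = 1.3365, regime = cruise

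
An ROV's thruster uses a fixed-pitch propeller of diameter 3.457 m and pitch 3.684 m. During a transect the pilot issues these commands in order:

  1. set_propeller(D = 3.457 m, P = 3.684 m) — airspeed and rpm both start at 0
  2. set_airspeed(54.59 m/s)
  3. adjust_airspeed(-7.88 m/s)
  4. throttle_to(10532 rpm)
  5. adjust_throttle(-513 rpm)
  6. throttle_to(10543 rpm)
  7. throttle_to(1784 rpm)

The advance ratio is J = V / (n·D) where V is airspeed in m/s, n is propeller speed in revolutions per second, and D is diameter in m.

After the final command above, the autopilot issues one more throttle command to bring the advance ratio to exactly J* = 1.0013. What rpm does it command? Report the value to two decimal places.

rpm = 809.65

set_propeller: D = 3.457 m, P = 3.684 m (p = P/D = 1.065664); state ← (V=0, rpm=0)
set_airspeed(54.59): V ← 54.59 m/s
adjust_airspeed(-7.88): V ← 54.59 -7.88 = 46.71 m/s
throttle_to(10532): rpm ← 10532
adjust_throttle(-513): rpm ← 10532 -513 = 10019
throttle_to(10543): rpm ← 10543
throttle_to(1784): rpm ← 1784
final state: V = 46.71 m/s, rpm = 1784 → n = rpm/60 = 29.733333 rev/s
target J* = 1.0013; solve J* = V/(n·D) for n: n = V/(J*·D) = 46.71/(1.0013 × 3.457) = 13.494173 rev/s
rpm = 60·n = 809.650376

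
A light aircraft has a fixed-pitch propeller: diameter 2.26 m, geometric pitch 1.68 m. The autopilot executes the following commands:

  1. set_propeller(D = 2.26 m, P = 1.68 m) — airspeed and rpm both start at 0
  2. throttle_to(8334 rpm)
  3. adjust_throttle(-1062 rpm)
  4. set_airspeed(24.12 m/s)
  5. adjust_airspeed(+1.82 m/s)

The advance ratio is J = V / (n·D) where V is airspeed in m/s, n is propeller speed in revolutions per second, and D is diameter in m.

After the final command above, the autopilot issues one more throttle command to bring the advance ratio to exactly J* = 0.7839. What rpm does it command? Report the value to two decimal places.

rpm = 878.52

set_propeller: D = 2.26 m, P = 1.68 m (p = P/D = 0.743363); state ← (V=0, rpm=0)
throttle_to(8334): rpm ← 8334
adjust_throttle(-1062): rpm ← 8334 -1062 = 7272
set_airspeed(24.12): V ← 24.12 m/s
adjust_airspeed(+1.82): V ← 24.12 +1.82 = 25.94 m/s
final state: V = 25.94 m/s, rpm = 7272 → n = rpm/60 = 121.200000 rev/s
target J* = 0.7839; solve J* = V/(n·D) for n: n = V/(J*·D) = 25.94/(0.7839 × 2.26) = 14.642016 rev/s
rpm = 60·n = 878.520942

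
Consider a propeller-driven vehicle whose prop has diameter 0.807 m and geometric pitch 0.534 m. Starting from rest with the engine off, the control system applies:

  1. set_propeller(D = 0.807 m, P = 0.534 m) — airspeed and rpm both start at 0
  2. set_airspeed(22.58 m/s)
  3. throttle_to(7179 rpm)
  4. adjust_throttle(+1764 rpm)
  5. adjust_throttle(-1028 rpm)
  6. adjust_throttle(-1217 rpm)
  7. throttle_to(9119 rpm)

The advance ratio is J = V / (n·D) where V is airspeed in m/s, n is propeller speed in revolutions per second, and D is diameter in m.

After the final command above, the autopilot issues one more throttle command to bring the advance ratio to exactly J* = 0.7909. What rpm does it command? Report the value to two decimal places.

set_propeller: D = 0.807 m, P = 0.534 m (p = P/D = 0.661710); state ← (V=0, rpm=0)
set_airspeed(22.58): V ← 22.58 m/s
throttle_to(7179): rpm ← 7179
adjust_throttle(+1764): rpm ← 7179 +1764 = 8943
adjust_throttle(-1028): rpm ← 8943 -1028 = 7915
adjust_throttle(-1217): rpm ← 7915 -1217 = 6698
throttle_to(9119): rpm ← 9119
final state: V = 22.58 m/s, rpm = 9119 → n = rpm/60 = 151.983333 rev/s
target J* = 0.7909; solve J* = V/(n·D) for n: n = V/(J*·D) = 22.58/(0.7909 × 0.807) = 35.377637 rev/s
rpm = 60·n = 2122.658249

rpm = 2122.66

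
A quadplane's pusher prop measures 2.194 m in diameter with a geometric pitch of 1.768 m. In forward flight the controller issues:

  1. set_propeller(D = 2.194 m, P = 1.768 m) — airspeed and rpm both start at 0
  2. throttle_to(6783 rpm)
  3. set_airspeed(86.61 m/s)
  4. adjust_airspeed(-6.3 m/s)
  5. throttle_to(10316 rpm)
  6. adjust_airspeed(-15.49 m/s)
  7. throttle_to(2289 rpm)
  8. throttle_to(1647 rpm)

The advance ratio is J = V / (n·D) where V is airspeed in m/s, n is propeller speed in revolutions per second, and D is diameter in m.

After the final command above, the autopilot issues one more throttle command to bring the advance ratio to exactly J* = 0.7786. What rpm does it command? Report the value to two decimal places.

rpm = 2276.72

set_propeller: D = 2.194 m, P = 1.768 m (p = P/D = 0.805834); state ← (V=0, rpm=0)
throttle_to(6783): rpm ← 6783
set_airspeed(86.61): V ← 86.61 m/s
adjust_airspeed(-6.3): V ← 86.61 -6.3 = 80.31 m/s
throttle_to(10316): rpm ← 10316
adjust_airspeed(-15.49): V ← 80.31 -15.49 = 64.82 m/s
throttle_to(2289): rpm ← 2289
throttle_to(1647): rpm ← 1647
final state: V = 64.82 m/s, rpm = 1647 → n = rpm/60 = 27.450000 rev/s
target J* = 0.7786; solve J* = V/(n·D) for n: n = V/(J*·D) = 64.82/(0.7786 × 2.194) = 37.945301 rev/s
rpm = 60·n = 2276.718070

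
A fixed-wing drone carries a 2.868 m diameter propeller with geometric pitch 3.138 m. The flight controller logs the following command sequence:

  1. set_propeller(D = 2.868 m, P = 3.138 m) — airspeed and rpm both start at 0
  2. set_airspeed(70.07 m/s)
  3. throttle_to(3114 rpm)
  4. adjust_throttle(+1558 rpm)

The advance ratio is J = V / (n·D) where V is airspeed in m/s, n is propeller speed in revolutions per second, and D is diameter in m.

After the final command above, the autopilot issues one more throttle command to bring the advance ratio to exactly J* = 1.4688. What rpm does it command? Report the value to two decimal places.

set_propeller: D = 2.868 m, P = 3.138 m (p = P/D = 1.094142); state ← (V=0, rpm=0)
set_airspeed(70.07): V ← 70.07 m/s
throttle_to(3114): rpm ← 3114
adjust_throttle(+1558): rpm ← 3114 +1558 = 4672
final state: V = 70.07 m/s, rpm = 4672 → n = rpm/60 = 77.866667 rev/s
target J* = 1.4688; solve J* = V/(n·D) for n: n = V/(J*·D) = 70.07/(1.4688 × 2.868) = 16.633755 rev/s
rpm = 60·n = 998.025314

rpm = 998.03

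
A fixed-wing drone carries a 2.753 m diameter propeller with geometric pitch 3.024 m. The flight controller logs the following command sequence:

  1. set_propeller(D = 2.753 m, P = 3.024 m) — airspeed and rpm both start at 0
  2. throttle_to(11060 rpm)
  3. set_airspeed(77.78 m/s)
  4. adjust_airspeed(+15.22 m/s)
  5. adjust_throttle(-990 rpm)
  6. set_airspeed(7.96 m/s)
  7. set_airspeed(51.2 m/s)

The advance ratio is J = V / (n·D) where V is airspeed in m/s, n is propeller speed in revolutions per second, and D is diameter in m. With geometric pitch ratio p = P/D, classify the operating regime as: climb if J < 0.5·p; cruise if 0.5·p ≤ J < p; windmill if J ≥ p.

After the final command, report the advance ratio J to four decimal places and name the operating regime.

set_propeller: D = 2.753 m, P = 3.024 m (p = P/D = 1.098438); state ← (V=0, rpm=0)
throttle_to(11060): rpm ← 11060
set_airspeed(77.78): V ← 77.78 m/s
adjust_airspeed(+15.22): V ← 77.78 +15.22 = 93 m/s
adjust_throttle(-990): rpm ← 11060 -990 = 10070
set_airspeed(7.96): V ← 7.96 m/s
set_airspeed(51.2): V ← 51.2 m/s
final state: V = 51.2 m/s, rpm = 10070 → n = rpm/60 = 167.833333 rev/s
J = V / (n·D) = 51.2 / (167.833333 × 2.753) = 0.110812
regime bands: climb J<0.5492 | cruise [0.5492, 1.0984) | windmill J≥1.0984
J = 0.1108 → climb

J = 0.1108, regime = climb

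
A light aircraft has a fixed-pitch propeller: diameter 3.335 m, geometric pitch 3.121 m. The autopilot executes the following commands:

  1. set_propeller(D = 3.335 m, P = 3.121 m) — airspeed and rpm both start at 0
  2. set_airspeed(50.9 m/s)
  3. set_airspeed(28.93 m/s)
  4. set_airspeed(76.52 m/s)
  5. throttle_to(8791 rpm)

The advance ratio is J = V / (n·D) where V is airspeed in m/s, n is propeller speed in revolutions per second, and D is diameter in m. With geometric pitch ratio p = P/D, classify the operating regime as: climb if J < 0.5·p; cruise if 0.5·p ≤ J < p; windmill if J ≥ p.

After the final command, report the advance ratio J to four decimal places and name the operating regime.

J = 0.1566, regime = climb

set_propeller: D = 3.335 m, P = 3.121 m (p = P/D = 0.935832); state ← (V=0, rpm=0)
set_airspeed(50.9): V ← 50.9 m/s
set_airspeed(28.93): V ← 28.93 m/s
set_airspeed(76.52): V ← 76.52 m/s
throttle_to(8791): rpm ← 8791
final state: V = 76.52 m/s, rpm = 8791 → n = rpm/60 = 146.516667 rev/s
J = V / (n·D) = 76.52 / (146.516667 × 3.335) = 0.156600
regime bands: climb J<0.4679 | cruise [0.4679, 0.9358) | windmill J≥0.9358
J = 0.1566 → climb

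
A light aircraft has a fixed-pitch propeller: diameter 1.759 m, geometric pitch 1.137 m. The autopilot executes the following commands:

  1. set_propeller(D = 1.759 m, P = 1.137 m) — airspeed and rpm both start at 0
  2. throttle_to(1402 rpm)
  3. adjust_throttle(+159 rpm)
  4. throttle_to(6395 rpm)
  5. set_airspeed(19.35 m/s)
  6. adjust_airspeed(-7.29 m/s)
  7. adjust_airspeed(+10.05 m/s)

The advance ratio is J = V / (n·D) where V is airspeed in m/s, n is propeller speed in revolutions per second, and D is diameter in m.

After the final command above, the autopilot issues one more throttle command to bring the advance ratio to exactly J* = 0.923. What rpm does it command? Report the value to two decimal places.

set_propeller: D = 1.759 m, P = 1.137 m (p = P/D = 0.646390); state ← (V=0, rpm=0)
throttle_to(1402): rpm ← 1402
adjust_throttle(+159): rpm ← 1402 +159 = 1561
throttle_to(6395): rpm ← 6395
set_airspeed(19.35): V ← 19.35 m/s
adjust_airspeed(-7.29): V ← 19.35 -7.29 = 12.06 m/s
adjust_airspeed(+10.05): V ← 12.06 +10.05 = 22.11 m/s
final state: V = 22.11 m/s, rpm = 6395 → n = rpm/60 = 106.583333 rev/s
target J* = 0.923; solve J* = V/(n·D) for n: n = V/(J*·D) = 22.11/(0.923 × 1.759) = 13.618247 rev/s
rpm = 60·n = 817.094811

rpm = 817.09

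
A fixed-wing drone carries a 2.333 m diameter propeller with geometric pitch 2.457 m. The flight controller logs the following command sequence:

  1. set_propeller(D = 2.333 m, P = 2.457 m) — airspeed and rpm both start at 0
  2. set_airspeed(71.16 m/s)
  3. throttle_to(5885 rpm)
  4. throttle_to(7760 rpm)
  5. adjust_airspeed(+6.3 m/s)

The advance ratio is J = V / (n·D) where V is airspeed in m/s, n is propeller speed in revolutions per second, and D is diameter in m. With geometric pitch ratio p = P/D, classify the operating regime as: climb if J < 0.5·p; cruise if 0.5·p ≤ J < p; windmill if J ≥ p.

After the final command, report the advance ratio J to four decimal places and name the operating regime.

set_propeller: D = 2.333 m, P = 2.457 m (p = P/D = 1.053150); state ← (V=0, rpm=0)
set_airspeed(71.16): V ← 71.16 m/s
throttle_to(5885): rpm ← 5885
throttle_to(7760): rpm ← 7760
adjust_airspeed(+6.3): V ← 71.16 +6.3 = 77.46 m/s
final state: V = 77.46 m/s, rpm = 7760 → n = rpm/60 = 129.333333 rev/s
J = V / (n·D) = 77.46 / (129.333333 × 2.333) = 0.256716
regime bands: climb J<0.5266 | cruise [0.5266, 1.0532) | windmill J≥1.0532
J = 0.2567 → climb

J = 0.2567, regime = climb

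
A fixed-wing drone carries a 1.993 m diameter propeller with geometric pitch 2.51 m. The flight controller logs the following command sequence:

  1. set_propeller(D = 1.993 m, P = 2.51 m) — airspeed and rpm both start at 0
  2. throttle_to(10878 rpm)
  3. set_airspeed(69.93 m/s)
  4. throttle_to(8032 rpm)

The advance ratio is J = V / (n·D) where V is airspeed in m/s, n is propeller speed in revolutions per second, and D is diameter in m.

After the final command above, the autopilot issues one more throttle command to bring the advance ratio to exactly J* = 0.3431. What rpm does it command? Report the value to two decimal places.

set_propeller: D = 1.993 m, P = 2.51 m (p = P/D = 1.259408); state ← (V=0, rpm=0)
throttle_to(10878): rpm ← 10878
set_airspeed(69.93): V ← 69.93 m/s
throttle_to(8032): rpm ← 8032
final state: V = 69.93 m/s, rpm = 8032 → n = rpm/60 = 133.866667 rev/s
target J* = 0.3431; solve J* = V/(n·D) for n: n = V/(J*·D) = 69.93/(0.3431 × 1.993) = 102.266999 rev/s
rpm = 60·n = 6136.019935

rpm = 6136.02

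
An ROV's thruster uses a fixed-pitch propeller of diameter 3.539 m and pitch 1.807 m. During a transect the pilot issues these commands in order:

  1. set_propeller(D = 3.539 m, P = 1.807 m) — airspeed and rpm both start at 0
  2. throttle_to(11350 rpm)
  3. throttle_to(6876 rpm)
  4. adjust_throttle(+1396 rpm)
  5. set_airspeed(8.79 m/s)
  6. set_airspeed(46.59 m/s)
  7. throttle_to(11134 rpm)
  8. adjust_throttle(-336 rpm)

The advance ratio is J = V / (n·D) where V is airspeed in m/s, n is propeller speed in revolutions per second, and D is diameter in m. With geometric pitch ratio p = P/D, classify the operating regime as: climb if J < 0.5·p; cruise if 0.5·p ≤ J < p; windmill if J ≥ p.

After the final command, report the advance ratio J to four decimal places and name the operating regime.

J = 0.0732, regime = climb

set_propeller: D = 3.539 m, P = 1.807 m (p = P/D = 0.510596); state ← (V=0, rpm=0)
throttle_to(11350): rpm ← 11350
throttle_to(6876): rpm ← 6876
adjust_throttle(+1396): rpm ← 6876 +1396 = 8272
set_airspeed(8.79): V ← 8.79 m/s
set_airspeed(46.59): V ← 46.59 m/s
throttle_to(11134): rpm ← 11134
adjust_throttle(-336): rpm ← 11134 -336 = 10798
final state: V = 46.59 m/s, rpm = 10798 → n = rpm/60 = 179.966667 rev/s
J = V / (n·D) = 46.59 / (179.966667 × 3.539) = 0.073151
regime bands: climb J<0.2553 | cruise [0.2553, 0.5106) | windmill J≥0.5106
J = 0.0732 → climb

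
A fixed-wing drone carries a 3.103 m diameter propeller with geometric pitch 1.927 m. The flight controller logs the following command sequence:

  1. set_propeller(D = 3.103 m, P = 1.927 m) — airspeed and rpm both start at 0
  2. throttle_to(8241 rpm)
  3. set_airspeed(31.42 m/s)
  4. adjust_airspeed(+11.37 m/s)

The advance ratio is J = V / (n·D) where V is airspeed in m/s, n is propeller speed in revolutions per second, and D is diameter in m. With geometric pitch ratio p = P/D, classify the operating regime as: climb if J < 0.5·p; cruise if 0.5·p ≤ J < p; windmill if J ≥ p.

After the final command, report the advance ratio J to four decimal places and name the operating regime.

J = 0.1004, regime = climb

set_propeller: D = 3.103 m, P = 1.927 m (p = P/D = 0.621012); state ← (V=0, rpm=0)
throttle_to(8241): rpm ← 8241
set_airspeed(31.42): V ← 31.42 m/s
adjust_airspeed(+11.37): V ← 31.42 +11.37 = 42.79 m/s
final state: V = 42.79 m/s, rpm = 8241 → n = rpm/60 = 137.350000 rev/s
J = V / (n·D) = 42.79 / (137.350000 × 3.103) = 0.100400
regime bands: climb J<0.3105 | cruise [0.3105, 0.6210) | windmill J≥0.6210
J = 0.1004 → climb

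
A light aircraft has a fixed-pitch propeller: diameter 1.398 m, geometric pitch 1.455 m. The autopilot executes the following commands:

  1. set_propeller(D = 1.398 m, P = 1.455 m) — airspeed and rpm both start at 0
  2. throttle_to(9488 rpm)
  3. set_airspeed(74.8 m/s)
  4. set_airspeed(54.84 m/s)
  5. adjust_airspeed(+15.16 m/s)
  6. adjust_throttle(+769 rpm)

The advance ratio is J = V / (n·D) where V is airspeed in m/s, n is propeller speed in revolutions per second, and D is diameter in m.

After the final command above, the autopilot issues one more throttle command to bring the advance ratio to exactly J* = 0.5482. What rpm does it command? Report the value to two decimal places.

rpm = 5480.28

set_propeller: D = 1.398 m, P = 1.455 m (p = P/D = 1.040773); state ← (V=0, rpm=0)
throttle_to(9488): rpm ← 9488
set_airspeed(74.8): V ← 74.8 m/s
set_airspeed(54.84): V ← 54.84 m/s
adjust_airspeed(+15.16): V ← 54.84 +15.16 = 70 m/s
adjust_throttle(+769): rpm ← 9488 +769 = 10257
final state: V = 70 m/s, rpm = 10257 → n = rpm/60 = 170.950000 rev/s
target J* = 0.5482; solve J* = V/(n·D) for n: n = V/(J*·D) = 70/(0.5482 × 1.398) = 91.338071 rev/s
rpm = 60·n = 5480.284286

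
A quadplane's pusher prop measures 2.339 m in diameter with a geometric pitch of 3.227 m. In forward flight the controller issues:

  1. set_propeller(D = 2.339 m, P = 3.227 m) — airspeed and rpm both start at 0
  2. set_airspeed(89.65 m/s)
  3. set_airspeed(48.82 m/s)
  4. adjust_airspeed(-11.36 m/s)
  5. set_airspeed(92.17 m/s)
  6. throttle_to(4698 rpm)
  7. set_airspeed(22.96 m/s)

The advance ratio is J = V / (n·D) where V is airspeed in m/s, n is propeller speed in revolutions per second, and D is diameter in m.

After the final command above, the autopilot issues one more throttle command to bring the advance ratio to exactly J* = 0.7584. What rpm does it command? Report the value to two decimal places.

rpm = 776.59

set_propeller: D = 2.339 m, P = 3.227 m (p = P/D = 1.379649); state ← (V=0, rpm=0)
set_airspeed(89.65): V ← 89.65 m/s
set_airspeed(48.82): V ← 48.82 m/s
adjust_airspeed(-11.36): V ← 48.82 -11.36 = 37.46 m/s
set_airspeed(92.17): V ← 92.17 m/s
throttle_to(4698): rpm ← 4698
set_airspeed(22.96): V ← 22.96 m/s
final state: V = 22.96 m/s, rpm = 4698 → n = rpm/60 = 78.300000 rev/s
target J* = 0.7584; solve J* = V/(n·D) for n: n = V/(J*·D) = 22.96/(0.7584 × 2.339) = 12.943250 rev/s
rpm = 60·n = 776.594996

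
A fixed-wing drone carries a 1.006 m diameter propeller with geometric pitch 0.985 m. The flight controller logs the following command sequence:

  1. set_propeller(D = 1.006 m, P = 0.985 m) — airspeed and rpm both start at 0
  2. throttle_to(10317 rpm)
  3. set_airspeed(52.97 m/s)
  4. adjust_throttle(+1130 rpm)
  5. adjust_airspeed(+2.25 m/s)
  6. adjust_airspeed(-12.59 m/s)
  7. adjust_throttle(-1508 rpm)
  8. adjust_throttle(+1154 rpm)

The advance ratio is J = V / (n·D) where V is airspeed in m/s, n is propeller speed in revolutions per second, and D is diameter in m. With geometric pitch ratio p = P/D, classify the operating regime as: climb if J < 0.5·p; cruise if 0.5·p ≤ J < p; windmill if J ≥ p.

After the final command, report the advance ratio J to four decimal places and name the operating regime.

J = 0.2292, regime = climb

set_propeller: D = 1.006 m, P = 0.985 m (p = P/D = 0.979125); state ← (V=0, rpm=0)
throttle_to(10317): rpm ← 10317
set_airspeed(52.97): V ← 52.97 m/s
adjust_throttle(+1130): rpm ← 10317 +1130 = 11447
adjust_airspeed(+2.25): V ← 52.97 +2.25 = 55.22 m/s
adjust_airspeed(-12.59): V ← 55.22 -12.59 = 42.63 m/s
adjust_throttle(-1508): rpm ← 11447 -1508 = 9939
adjust_throttle(+1154): rpm ← 9939 +1154 = 11093
final state: V = 42.63 m/s, rpm = 11093 → n = rpm/60 = 184.883333 rev/s
J = V / (n·D) = 42.63 / (184.883333 × 1.006) = 0.229203
regime bands: climb J<0.4896 | cruise [0.4896, 0.9791) | windmill J≥0.9791
J = 0.2292 → climb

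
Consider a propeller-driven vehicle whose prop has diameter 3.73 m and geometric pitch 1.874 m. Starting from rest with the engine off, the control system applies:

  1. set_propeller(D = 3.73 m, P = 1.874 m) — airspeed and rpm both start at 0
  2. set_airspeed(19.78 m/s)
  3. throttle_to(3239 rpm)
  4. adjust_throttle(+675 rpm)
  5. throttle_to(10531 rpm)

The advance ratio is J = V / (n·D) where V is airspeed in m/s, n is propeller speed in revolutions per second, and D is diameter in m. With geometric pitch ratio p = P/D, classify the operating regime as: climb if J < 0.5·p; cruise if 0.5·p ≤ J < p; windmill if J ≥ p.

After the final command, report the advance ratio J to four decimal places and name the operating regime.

J = 0.0302, regime = climb

set_propeller: D = 3.73 m, P = 1.874 m (p = P/D = 0.502413); state ← (V=0, rpm=0)
set_airspeed(19.78): V ← 19.78 m/s
throttle_to(3239): rpm ← 3239
adjust_throttle(+675): rpm ← 3239 +675 = 3914
throttle_to(10531): rpm ← 10531
final state: V = 19.78 m/s, rpm = 10531 → n = rpm/60 = 175.516667 rev/s
J = V / (n·D) = 19.78 / (175.516667 × 3.73) = 0.030213
regime bands: climb J<0.2512 | cruise [0.2512, 0.5024) | windmill J≥0.5024
J = 0.0302 → climb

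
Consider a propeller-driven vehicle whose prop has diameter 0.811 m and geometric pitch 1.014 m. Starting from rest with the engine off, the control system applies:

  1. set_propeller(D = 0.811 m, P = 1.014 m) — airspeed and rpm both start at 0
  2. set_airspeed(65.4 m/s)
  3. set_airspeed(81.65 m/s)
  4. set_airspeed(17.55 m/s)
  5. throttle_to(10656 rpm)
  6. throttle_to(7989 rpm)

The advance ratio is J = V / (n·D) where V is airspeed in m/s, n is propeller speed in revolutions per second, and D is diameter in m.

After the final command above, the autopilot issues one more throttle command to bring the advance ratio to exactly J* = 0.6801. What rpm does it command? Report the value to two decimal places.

set_propeller: D = 0.811 m, P = 1.014 m (p = P/D = 1.250308); state ← (V=0, rpm=0)
set_airspeed(65.4): V ← 65.4 m/s
set_airspeed(81.65): V ← 81.65 m/s
set_airspeed(17.55): V ← 17.55 m/s
throttle_to(10656): rpm ← 10656
throttle_to(7989): rpm ← 7989
final state: V = 17.55 m/s, rpm = 7989 → n = rpm/60 = 133.150000 rev/s
target J* = 0.6801; solve J* = V/(n·D) for n: n = V/(J*·D) = 17.55/(0.6801 × 0.811) = 31.818778 rev/s
rpm = 60·n = 1909.126659

rpm = 1909.13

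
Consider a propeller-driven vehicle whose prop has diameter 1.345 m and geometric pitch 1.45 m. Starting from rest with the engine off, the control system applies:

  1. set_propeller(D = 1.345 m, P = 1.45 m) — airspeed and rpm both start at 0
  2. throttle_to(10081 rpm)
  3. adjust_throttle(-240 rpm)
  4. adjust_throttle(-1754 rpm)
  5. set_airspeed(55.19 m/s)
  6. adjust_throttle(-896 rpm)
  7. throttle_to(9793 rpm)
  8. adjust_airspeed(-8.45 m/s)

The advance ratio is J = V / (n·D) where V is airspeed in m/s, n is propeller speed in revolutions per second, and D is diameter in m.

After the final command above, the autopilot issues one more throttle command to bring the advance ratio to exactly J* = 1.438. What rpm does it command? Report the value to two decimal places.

set_propeller: D = 1.345 m, P = 1.45 m (p = P/D = 1.078067); state ← (V=0, rpm=0)
throttle_to(10081): rpm ← 10081
adjust_throttle(-240): rpm ← 10081 -240 = 9841
adjust_throttle(-1754): rpm ← 9841 -1754 = 8087
set_airspeed(55.19): V ← 55.19 m/s
adjust_throttle(-896): rpm ← 8087 -896 = 7191
throttle_to(9793): rpm ← 9793
adjust_airspeed(-8.45): V ← 55.19 -8.45 = 46.74 m/s
final state: V = 46.74 m/s, rpm = 9793 → n = rpm/60 = 163.216667 rev/s
target J* = 1.438; solve J* = V/(n·D) for n: n = V/(J*·D) = 46.74/(1.438 × 1.345) = 24.166154 rev/s
rpm = 60·n = 1449.969236

rpm = 1449.97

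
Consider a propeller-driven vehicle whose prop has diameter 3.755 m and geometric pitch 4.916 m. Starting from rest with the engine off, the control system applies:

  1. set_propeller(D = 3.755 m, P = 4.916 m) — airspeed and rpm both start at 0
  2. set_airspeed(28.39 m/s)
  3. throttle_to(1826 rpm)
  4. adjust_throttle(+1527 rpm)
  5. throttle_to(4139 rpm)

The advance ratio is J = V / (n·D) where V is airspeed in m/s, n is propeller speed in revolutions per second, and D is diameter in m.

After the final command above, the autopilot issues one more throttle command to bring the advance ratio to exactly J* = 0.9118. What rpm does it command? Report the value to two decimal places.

set_propeller: D = 3.755 m, P = 4.916 m (p = P/D = 1.309188); state ← (V=0, rpm=0)
set_airspeed(28.39): V ← 28.39 m/s
throttle_to(1826): rpm ← 1826
adjust_throttle(+1527): rpm ← 1826 +1527 = 3353
throttle_to(4139): rpm ← 4139
final state: V = 28.39 m/s, rpm = 4139 → n = rpm/60 = 68.983333 rev/s
target J* = 0.9118; solve J* = V/(n·D) for n: n = V/(J*·D) = 28.39/(0.9118 × 3.755) = 8.291935 rev/s
rpm = 60·n = 497.516071

rpm = 497.52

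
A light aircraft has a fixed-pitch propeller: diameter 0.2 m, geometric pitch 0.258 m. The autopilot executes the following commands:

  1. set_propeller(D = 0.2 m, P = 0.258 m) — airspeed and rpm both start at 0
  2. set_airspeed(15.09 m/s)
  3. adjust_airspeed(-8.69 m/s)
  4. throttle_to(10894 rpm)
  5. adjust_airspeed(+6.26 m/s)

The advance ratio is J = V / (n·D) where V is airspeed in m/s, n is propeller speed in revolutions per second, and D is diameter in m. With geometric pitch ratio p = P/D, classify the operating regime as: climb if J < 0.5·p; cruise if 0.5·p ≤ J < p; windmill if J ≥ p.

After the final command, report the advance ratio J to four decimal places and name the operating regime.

set_propeller: D = 0.2 m, P = 0.258 m (p = P/D = 1.290000); state ← (V=0, rpm=0)
set_airspeed(15.09): V ← 15.09 m/s
adjust_airspeed(-8.69): V ← 15.09 -8.69 = 6.4 m/s
throttle_to(10894): rpm ← 10894
adjust_airspeed(+6.26): V ← 6.4 +6.26 = 12.66 m/s
final state: V = 12.66 m/s, rpm = 10894 → n = rpm/60 = 181.566667 rev/s
J = V / (n·D) = 12.66 / (181.566667 × 0.2) = 0.348632
regime bands: climb J<0.6450 | cruise [0.6450, 1.2900) | windmill J≥1.2900
J = 0.3486 → climb

J = 0.3486, regime = climb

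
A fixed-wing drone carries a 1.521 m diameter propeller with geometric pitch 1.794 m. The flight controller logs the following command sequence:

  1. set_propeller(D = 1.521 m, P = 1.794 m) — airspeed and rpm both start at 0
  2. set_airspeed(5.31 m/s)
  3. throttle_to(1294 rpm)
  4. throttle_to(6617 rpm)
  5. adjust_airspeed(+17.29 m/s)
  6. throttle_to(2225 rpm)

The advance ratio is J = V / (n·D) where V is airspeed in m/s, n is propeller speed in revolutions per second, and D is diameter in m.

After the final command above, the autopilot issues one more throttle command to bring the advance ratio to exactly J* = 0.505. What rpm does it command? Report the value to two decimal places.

set_propeller: D = 1.521 m, P = 1.794 m (p = P/D = 1.179487); state ← (V=0, rpm=0)
set_airspeed(5.31): V ← 5.31 m/s
throttle_to(1294): rpm ← 1294
throttle_to(6617): rpm ← 6617
adjust_airspeed(+17.29): V ← 5.31 +17.29 = 22.6 m/s
throttle_to(2225): rpm ← 2225
final state: V = 22.6 m/s, rpm = 2225 → n = rpm/60 = 37.083333 rev/s
target J* = 0.505; solve J* = V/(n·D) for n: n = V/(J*·D) = 22.6/(0.505 × 1.521) = 29.423061 rev/s
rpm = 60·n = 1765.383639

rpm = 1765.38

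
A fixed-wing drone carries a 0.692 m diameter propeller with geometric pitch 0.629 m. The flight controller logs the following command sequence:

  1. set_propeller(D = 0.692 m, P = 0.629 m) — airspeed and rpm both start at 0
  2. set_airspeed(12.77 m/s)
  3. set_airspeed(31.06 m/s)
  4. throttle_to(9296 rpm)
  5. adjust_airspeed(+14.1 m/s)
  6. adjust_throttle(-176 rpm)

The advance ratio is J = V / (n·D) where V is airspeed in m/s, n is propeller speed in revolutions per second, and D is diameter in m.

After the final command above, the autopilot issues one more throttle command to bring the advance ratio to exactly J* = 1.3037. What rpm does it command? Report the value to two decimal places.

set_propeller: D = 0.692 m, P = 0.629 m (p = P/D = 0.908960); state ← (V=0, rpm=0)
set_airspeed(12.77): V ← 12.77 m/s
set_airspeed(31.06): V ← 31.06 m/s
throttle_to(9296): rpm ← 9296
adjust_airspeed(+14.1): V ← 31.06 +14.1 = 45.16 m/s
adjust_throttle(-176): rpm ← 9296 -176 = 9120
final state: V = 45.16 m/s, rpm = 9120 → n = rpm/60 = 152.000000 rev/s
target J* = 1.3037; solve J* = V/(n·D) for n: n = V/(J*·D) = 45.16/(1.3037 × 0.692) = 50.057617 rev/s
rpm = 60·n = 3003.457035

rpm = 3003.46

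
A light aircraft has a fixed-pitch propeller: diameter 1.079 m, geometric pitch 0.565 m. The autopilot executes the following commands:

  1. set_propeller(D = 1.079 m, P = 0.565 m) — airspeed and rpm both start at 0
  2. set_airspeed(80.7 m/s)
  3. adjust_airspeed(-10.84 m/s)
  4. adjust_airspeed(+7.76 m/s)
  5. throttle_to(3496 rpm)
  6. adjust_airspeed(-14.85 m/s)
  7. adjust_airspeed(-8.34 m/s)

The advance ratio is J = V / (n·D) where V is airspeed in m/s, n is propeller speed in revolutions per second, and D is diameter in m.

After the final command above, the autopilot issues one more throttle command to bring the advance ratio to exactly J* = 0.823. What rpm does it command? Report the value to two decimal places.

set_propeller: D = 1.079 m, P = 0.565 m (p = P/D = 0.523633); state ← (V=0, rpm=0)
set_airspeed(80.7): V ← 80.7 m/s
adjust_airspeed(-10.84): V ← 80.7 -10.84 = 69.86 m/s
adjust_airspeed(+7.76): V ← 69.86 +7.76 = 77.62 m/s
throttle_to(3496): rpm ← 3496
adjust_airspeed(-14.85): V ← 77.62 -14.85 = 62.77 m/s
adjust_airspeed(-8.34): V ← 62.77 -8.34 = 54.43 m/s
final state: V = 54.43 m/s, rpm = 3496 → n = rpm/60 = 58.266667 rev/s
target J* = 0.823; solve J* = V/(n·D) for n: n = V/(J*·D) = 54.43/(0.823 × 1.079) = 61.293872 rev/s
rpm = 60·n = 3677.632298

rpm = 3677.63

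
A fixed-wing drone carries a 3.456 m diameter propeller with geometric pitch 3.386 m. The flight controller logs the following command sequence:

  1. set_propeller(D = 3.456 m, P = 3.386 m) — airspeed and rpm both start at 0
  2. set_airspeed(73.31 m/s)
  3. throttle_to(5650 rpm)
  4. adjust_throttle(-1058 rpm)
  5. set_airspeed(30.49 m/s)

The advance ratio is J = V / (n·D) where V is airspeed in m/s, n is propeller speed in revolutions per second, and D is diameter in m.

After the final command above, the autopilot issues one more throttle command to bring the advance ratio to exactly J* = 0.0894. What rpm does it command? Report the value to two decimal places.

set_propeller: D = 3.456 m, P = 3.386 m (p = P/D = 0.979745); state ← (V=0, rpm=0)
set_airspeed(73.31): V ← 73.31 m/s
throttle_to(5650): rpm ← 5650
adjust_throttle(-1058): rpm ← 5650 -1058 = 4592
set_airspeed(30.49): V ← 30.49 m/s
final state: V = 30.49 m/s, rpm = 4592 → n = rpm/60 = 76.533333 rev/s
target J* = 0.0894; solve J* = V/(n·D) for n: n = V/(J*·D) = 30.49/(0.0894 × 3.456) = 98.683870 rev/s
rpm = 60·n = 5921.032190

rpm = 5921.03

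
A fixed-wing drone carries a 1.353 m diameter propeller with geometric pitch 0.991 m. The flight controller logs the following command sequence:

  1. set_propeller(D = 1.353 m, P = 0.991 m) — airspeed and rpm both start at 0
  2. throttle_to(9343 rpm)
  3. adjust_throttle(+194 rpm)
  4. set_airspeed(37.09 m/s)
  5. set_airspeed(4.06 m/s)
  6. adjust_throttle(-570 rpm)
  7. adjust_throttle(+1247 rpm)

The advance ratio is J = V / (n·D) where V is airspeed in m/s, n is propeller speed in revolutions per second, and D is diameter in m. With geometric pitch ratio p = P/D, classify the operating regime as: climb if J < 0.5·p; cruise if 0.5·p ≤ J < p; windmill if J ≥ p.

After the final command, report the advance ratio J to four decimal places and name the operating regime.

set_propeller: D = 1.353 m, P = 0.991 m (p = P/D = 0.732446); state ← (V=0, rpm=0)
throttle_to(9343): rpm ← 9343
adjust_throttle(+194): rpm ← 9343 +194 = 9537
set_airspeed(37.09): V ← 37.09 m/s
set_airspeed(4.06): V ← 4.06 m/s
adjust_throttle(-570): rpm ← 9537 -570 = 8967
adjust_throttle(+1247): rpm ← 8967 +1247 = 10214
final state: V = 4.06 m/s, rpm = 10214 → n = rpm/60 = 170.233333 rev/s
J = V / (n·D) = 4.06 / (170.233333 × 1.353) = 0.017627
regime bands: climb J<0.3662 | cruise [0.3662, 0.7324) | windmill J≥0.7324
J = 0.0176 → climb

J = 0.0176, regime = climb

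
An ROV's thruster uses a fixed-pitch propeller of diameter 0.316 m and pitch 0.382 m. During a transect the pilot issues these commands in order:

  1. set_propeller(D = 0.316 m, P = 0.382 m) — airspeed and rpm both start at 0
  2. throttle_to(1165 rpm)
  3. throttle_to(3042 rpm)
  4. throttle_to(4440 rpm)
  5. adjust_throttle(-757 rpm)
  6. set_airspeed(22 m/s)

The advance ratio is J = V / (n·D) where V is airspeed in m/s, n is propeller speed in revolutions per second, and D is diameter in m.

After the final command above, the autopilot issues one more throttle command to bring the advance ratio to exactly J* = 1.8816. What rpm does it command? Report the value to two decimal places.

set_propeller: D = 0.316 m, P = 0.382 m (p = P/D = 1.208861); state ← (V=0, rpm=0)
throttle_to(1165): rpm ← 1165
throttle_to(3042): rpm ← 3042
throttle_to(4440): rpm ← 4440
adjust_throttle(-757): rpm ← 4440 -757 = 3683
set_airspeed(22): V ← 22 m/s
final state: V = 22 m/s, rpm = 3683 → n = rpm/60 = 61.383333 rev/s
target J* = 1.8816; solve J* = V/(n·D) for n: n = V/(J*·D) = 22/(1.8816 × 0.316) = 37.000560 rev/s
rpm = 60·n = 2220.033583

rpm = 2220.03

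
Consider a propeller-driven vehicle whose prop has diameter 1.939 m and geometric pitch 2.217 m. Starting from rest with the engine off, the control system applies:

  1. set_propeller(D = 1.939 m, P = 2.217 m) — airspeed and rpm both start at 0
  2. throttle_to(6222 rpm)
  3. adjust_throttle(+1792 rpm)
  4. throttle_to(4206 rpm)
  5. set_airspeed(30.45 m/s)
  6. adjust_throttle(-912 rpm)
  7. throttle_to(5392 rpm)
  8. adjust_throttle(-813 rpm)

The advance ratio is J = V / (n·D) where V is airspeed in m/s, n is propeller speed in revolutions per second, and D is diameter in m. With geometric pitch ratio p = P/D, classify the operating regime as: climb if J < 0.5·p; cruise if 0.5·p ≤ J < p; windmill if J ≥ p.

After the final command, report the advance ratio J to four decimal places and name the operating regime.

J = 0.2058, regime = climb

set_propeller: D = 1.939 m, P = 2.217 m (p = P/D = 1.143373); state ← (V=0, rpm=0)
throttle_to(6222): rpm ← 6222
adjust_throttle(+1792): rpm ← 6222 +1792 = 8014
throttle_to(4206): rpm ← 4206
set_airspeed(30.45): V ← 30.45 m/s
adjust_throttle(-912): rpm ← 4206 -912 = 3294
throttle_to(5392): rpm ← 5392
adjust_throttle(-813): rpm ← 5392 -813 = 4579
final state: V = 30.45 m/s, rpm = 4579 → n = rpm/60 = 76.316667 rev/s
J = V / (n·D) = 30.45 / (76.316667 × 1.939) = 0.205774
regime bands: climb J<0.5717 | cruise [0.5717, 1.1434) | windmill J≥1.1434
J = 0.2058 → climb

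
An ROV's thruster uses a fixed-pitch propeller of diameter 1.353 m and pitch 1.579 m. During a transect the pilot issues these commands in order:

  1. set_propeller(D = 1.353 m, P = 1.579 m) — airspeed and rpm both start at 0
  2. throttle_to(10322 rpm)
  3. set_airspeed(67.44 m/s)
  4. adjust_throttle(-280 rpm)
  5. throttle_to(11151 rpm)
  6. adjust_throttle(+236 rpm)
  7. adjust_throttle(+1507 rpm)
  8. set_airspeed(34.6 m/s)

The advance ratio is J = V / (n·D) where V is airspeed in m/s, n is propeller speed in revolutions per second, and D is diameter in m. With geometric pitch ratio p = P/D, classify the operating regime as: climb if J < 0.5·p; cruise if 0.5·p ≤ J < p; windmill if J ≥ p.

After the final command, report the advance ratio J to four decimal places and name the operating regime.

J = 0.1190, regime = climb

set_propeller: D = 1.353 m, P = 1.579 m (p = P/D = 1.167036); state ← (V=0, rpm=0)
throttle_to(10322): rpm ← 10322
set_airspeed(67.44): V ← 67.44 m/s
adjust_throttle(-280): rpm ← 10322 -280 = 10042
throttle_to(11151): rpm ← 11151
adjust_throttle(+236): rpm ← 11151 +236 = 11387
adjust_throttle(+1507): rpm ← 11387 +1507 = 12894
set_airspeed(34.6): V ← 34.6 m/s
final state: V = 34.6 m/s, rpm = 12894 → n = rpm/60 = 214.900000 rev/s
J = V / (n·D) = 34.6 / (214.900000 × 1.353) = 0.118999
regime bands: climb J<0.5835 | cruise [0.5835, 1.1670) | windmill J≥1.1670
J = 0.1190 → climb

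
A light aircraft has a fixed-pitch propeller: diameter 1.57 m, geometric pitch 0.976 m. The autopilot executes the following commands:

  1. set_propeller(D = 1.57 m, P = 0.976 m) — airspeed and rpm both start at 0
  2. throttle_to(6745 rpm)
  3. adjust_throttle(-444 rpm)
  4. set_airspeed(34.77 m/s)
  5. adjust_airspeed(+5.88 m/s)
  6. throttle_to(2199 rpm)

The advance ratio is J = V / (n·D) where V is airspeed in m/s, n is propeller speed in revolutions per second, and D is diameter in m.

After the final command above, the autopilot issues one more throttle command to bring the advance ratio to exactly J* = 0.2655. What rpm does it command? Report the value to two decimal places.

rpm = 5851.24

set_propeller: D = 1.57 m, P = 0.976 m (p = P/D = 0.621656); state ← (V=0, rpm=0)
throttle_to(6745): rpm ← 6745
adjust_throttle(-444): rpm ← 6745 -444 = 6301
set_airspeed(34.77): V ← 34.77 m/s
adjust_airspeed(+5.88): V ← 34.77 +5.88 = 40.65 m/s
throttle_to(2199): rpm ← 2199
final state: V = 40.65 m/s, rpm = 2199 → n = rpm/60 = 36.650000 rev/s
target J* = 0.2655; solve J* = V/(n·D) for n: n = V/(J*·D) = 40.65/(0.2655 × 1.57) = 97.520602 rev/s
rpm = 60·n = 5851.236101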